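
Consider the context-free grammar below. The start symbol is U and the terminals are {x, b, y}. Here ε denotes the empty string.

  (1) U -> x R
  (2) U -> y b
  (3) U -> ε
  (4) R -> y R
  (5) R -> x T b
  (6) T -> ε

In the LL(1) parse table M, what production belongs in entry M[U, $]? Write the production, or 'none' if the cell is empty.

U -> ε

FIRST(U) = {ε, x, y}
FIRST(R) = {x, y}
FIRST(T) = {ε}
FOLLOW(U) includes $ since U is the start symbol.
FOLLOW(U): U appears on no right-hand side. Thus FOLLOW(U) = {$}.
For U -> x R: FIRST(x R) = {x}, so it goes in M[U, t] for t ∈ {x}.
For U -> y b: FIRST(y b) = {y}, so it goes in M[U, t] for t ∈ {y}.
For U -> ε: FIRST(ε) = {ε}, so it goes in M[U, t] for t ∈ {}; since ε ∈ FIRST, also for every t ∈ FOLLOW(U) = {$}.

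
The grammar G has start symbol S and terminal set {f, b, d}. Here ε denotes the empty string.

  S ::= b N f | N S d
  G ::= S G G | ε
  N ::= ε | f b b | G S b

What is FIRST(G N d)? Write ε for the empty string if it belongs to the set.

{b, d, f}

FIRST(S): from S::=b N f we get {b}; from S::=N S d we get {b, f}. So FIRST(S) = {b, f}.
FIRST(G): from G::=S G G we get {b, f}; from G::=ε we get {ε}. So FIRST(G) = {ε, b, f}.
FIRST(N): from N::=ε we get {ε}; from N::=f b b we get {f}; from N::=G S b we get {b, f}. So FIRST(N) = {ε, b, f}.
FIRST(G N d): take FIRST of each symbol in turn, carrying on past any symbol whose FIRST contains ε; result {b, d, f}.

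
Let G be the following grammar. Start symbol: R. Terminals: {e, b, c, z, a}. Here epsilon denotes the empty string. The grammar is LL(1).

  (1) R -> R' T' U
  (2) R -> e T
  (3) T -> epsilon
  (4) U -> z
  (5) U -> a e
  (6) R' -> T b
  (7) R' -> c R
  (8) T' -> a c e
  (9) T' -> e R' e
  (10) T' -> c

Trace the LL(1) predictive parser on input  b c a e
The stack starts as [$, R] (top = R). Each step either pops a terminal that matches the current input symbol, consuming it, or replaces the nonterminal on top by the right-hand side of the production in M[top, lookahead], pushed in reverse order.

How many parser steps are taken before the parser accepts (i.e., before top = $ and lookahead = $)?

step 1: stack=$ R  input=b c a e $  — expand R -> R' T' U
step 2: stack=$ U T' R'  input=b c a e $  — expand R' -> T b
step 3: stack=$ U T' b T  input=b c a e $  — expand T -> epsilon
step 4: stack=$ U T' b  input=b c a e $  — match b
step 5: stack=$ U T'  input=c a e $  — expand T' -> c
step 6: stack=$ U c  input=c a e $  — match c
step 7: stack=$ U  input=a e $  — expand U -> a e
step 8: stack=$ e a  input=a e $  — match a
step 9: stack=$ e  input=e $  — match e
Accept reached after 9 steps.

9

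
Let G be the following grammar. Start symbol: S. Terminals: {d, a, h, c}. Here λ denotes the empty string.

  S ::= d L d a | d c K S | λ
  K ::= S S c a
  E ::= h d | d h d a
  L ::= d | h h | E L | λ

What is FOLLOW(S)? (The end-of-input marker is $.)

{$, c, d}

FIRST(S) = {λ, d}
FIRST(E) = {d, h}
FIRST(K) = {c, d}  (via S S c a)
FIRST(L) = {λ, d, h}  (via E L)
FOLLOW(S) includes $ since S is the start symbol.
FOLLOW(S): in S::=d c K S, the suffix after S is empty (adds nothing new); in K::=S S c a (occurrence 1), S is followed by S c a with FIRST {c, d}; in K::=S S c a (occurrence 2), S is followed by c a with FIRST {c}. Thus FOLLOW(S) = {$, c, d}.
FOLLOW(K): in S::=d c K S, K is followed by S with FIRST {λ, d}; in S::=d c K S, the suffix after K is nullable, so FOLLOW(K) ⊇ FOLLOW(S) = {$, c, d}. Thus FOLLOW(K) = {$, c, d}.
FOLLOW(L): in S::=d L d a, L is followed by d a with FIRST {d}; in L::=E L, the suffix after L is empty (adds nothing new). Thus FOLLOW(L) = {d}.
FOLLOW(E): in L::=E L, E is followed by L with FIRST {λ, d, h}; in L::=E L, the suffix after E is nullable, so FOLLOW(E) ⊇ FOLLOW(L) = {d}. Thus FOLLOW(E) = {d, h}.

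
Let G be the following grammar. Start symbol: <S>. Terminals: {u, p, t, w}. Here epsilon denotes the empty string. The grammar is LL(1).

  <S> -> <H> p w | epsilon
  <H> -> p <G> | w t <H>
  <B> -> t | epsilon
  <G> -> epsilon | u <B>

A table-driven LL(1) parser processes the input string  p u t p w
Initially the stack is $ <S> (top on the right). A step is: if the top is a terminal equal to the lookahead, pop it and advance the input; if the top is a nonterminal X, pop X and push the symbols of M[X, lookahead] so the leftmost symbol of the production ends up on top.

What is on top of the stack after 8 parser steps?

     Stack        Input        Action
  1  $ <S>        p u t p w $  expand <S> -> <H> p w
  2  $ w p <H>    p u t p w $  expand <H> -> p <G>
  3  $ w p <G> p  p u t p w $  match p
  4  $ w p <G>    u t p w $    expand <G> -> u <B>
  5  $ w p <B> u  u t p w $    match u
  6  $ w p <B>    t p w $      expand <B> -> t
  7  $ w p t      t p w $      match t
  8  $ w p        p w $        match p
Stack after step 8: $ w (top = w).

w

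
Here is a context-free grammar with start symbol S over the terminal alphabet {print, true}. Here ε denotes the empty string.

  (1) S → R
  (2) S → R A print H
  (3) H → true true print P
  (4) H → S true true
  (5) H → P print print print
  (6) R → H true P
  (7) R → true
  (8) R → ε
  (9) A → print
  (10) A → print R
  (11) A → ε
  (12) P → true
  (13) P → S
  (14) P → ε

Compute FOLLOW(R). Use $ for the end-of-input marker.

{$, print, true}

FIRST(A) = {ε, print}
FIRST(S) = {ε, print, true}  (via R, R A print H)
FIRST(P) = {ε, print, true}  (via S)
FIRST(H) = {print, true}  (via S true true, P print print print)
FIRST(R) = {ε, print, true}  (via H true P)
FOLLOW(S) includes $ since S is the start symbol.
FOLLOW(A): in S→R A print H, A is followed by print H with FIRST {print}. Thus FOLLOW(A) = {print}.
FOLLOW(S): in H→S true true, S is followed by true true with FIRST {true}; in P→S, the suffix after S is empty, so FOLLOW(S) ⊇ FOLLOW(P) = {$, print, true}. Thus FOLLOW(S) = {$, print, true}.
FOLLOW(H): in S→R A print H, the suffix after H is empty, so FOLLOW(H) ⊇ FOLLOW(S) = {$, print, true}; in R→H true P, H is followed by true P with FIRST {true}. Thus FOLLOW(H) = {$, print, true}.
FOLLOW(R): in S→R, the suffix after R is empty, so FOLLOW(R) ⊇ FOLLOW(S) = {$, print, true}; in S→R A print H, R is followed by A print H with FIRST {print}; in A→print R, the suffix after R is empty, so FOLLOW(R) ⊇ FOLLOW(A) = {print}. Thus FOLLOW(R) = {$, print, true}.
FOLLOW(P): in H→true true print P, the suffix after P is empty, so FOLLOW(P) ⊇ FOLLOW(H) = {$, print, true}; in H→P print print print, P is followed by print print print with FIRST {print}; in R→H true P, the suffix after P is empty, so FOLLOW(P) ⊇ FOLLOW(R) = {$, print, true}. Thus FOLLOW(P) = {$, print, true}.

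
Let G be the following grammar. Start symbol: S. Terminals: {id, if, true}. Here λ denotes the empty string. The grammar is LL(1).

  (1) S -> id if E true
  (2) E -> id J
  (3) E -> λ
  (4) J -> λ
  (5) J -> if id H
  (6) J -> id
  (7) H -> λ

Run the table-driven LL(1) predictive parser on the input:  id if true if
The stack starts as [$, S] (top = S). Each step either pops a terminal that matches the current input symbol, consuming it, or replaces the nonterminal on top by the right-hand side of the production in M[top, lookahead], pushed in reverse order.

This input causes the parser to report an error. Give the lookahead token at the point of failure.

if

step 1: stack=$ S  input=id if true if $  — expand S -> id if E true
step 2: stack=$ true E if id  input=id if true if $  — match id
step 3: stack=$ true E if  input=if true if $  — match if
step 4: stack=$ true E  input=true if $  — expand E -> λ
step 5: stack=$ true  input=true if $  — match true
step 6: stack=$  input=if $  — error: stack empty but input remains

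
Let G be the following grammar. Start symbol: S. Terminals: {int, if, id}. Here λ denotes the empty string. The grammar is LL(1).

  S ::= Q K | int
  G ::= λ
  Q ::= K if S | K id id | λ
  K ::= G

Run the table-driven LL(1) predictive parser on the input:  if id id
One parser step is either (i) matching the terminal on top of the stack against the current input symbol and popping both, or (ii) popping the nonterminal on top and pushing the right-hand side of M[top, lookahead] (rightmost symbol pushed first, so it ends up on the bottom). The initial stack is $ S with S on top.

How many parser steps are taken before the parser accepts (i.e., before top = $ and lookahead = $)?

15

      Stack          Input       Action
   1  $ S            if id id $  expand S ::= Q K
   2  $ K Q          if id id $  expand Q ::= K if S
   3  $ K S if K     if id id $  expand K ::= G
   4  $ K S if G     if id id $  expand G ::= λ
   5  $ K S if       if id id $  match if
   6  $ K S          id id $     expand S ::= Q K
   7  $ K K Q        id id $     expand Q ::= K id id
   8  $ K K id id K  id id $     expand K ::= G
   9  $ K K id id G  id id $     expand G ::= λ
  10  $ K K id id    id id $     match id
  11  $ K K id       id $        match id
  12  $ K K          $           expand K ::= G
  13  $ K G          $           expand G ::= λ
  14  $ K            $           expand K ::= G
  15  $ G            $           expand G ::= λ
Accept reached after 15 steps.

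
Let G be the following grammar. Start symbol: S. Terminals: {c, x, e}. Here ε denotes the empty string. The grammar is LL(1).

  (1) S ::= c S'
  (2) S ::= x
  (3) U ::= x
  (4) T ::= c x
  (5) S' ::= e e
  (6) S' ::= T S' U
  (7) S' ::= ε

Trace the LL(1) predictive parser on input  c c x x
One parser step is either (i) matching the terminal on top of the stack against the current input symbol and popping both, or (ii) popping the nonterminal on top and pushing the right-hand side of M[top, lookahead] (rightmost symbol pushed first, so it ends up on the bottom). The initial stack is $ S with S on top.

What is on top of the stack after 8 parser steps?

step 1: stack=$ S  input=c c x x $  — expand S ::= c S'
step 2: stack=$ S' c  input=c c x x $  — match c
step 3: stack=$ S'  input=c x x $  — expand S' ::= T S' U
step 4: stack=$ U S' T  input=c x x $  — expand T ::= c x
step 5: stack=$ U S' x c  input=c x x $  — match c
step 6: stack=$ U S' x  input=x x $  — match x
step 7: stack=$ U S'  input=x $  — expand S' ::= ε
step 8: stack=$ U  input=x $  — expand U ::= x
Stack after step 8: $ x (top = x).

x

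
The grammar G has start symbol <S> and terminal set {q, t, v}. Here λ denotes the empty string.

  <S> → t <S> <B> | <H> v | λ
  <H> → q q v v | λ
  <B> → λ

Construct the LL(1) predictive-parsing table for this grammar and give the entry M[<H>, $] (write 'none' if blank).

none

FIRST(<H>): from <H>→q q v v we get {q}; from <H>→λ we get {λ}. So FIRST(<H>) = {λ, q}.
FIRST(<B>): from <B>→λ we get {λ}. So FIRST(<B>) = {λ}.
FIRST(<S>): from <S>→t <S> <B> we get {t}; from <S>→<H> v we get {q, v}; from <S>→λ we get {λ}. So FIRST(<S>) = {λ, q, t, v}.
FOLLOW(<S>) includes $ since <S> is the start symbol.
FOLLOW(<H>): in <S>→<H> v, <H> is followed by v with FIRST {v}. Thus FOLLOW(<H>) = {v}.
For <H> → q q v v: FIRST(q q v v) = {q}, so it goes in M[<H>, t] for t ∈ {q}.
For <H> → λ: FIRST(λ) = {λ}, so it goes in M[<H>, t] for t ∈ {}; since λ ∈ FIRST, also for every t ∈ FOLLOW(<H>) = {v}.
None of these place a production in M[<H>, $].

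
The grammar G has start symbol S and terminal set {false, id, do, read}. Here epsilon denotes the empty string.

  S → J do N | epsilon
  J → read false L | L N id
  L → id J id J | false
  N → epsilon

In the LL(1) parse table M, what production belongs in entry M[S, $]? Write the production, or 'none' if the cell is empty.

S → epsilon

FIRST(L): from L→id J id J we get {id}; from L→false we get {false}. So FIRST(L) = {false, id}.
FIRST(N): from N→epsilon we get {epsilon}. So FIRST(N) = {epsilon}.
FIRST(J): from J→read false L we get {read}; from J→L N id we get {false, id}. So FIRST(J) = {false, id, read}.
FIRST(S): from S→J do N we get {false, id, read}; from S→epsilon we get {epsilon}. So FIRST(S) = {epsilon, false, id, read}.
FOLLOW(S) includes $ since S is the start symbol.
FOLLOW(S): S appears on no right-hand side. Thus FOLLOW(S) = {$}.
For S → J do N: FIRST(J do N) = {false, id, read}, so it goes in M[S, t] for t ∈ {false, id, read}.
For S → epsilon: FIRST(epsilon) = {epsilon}, so it goes in M[S, t] for t ∈ {}; since epsilon ∈ FIRST, also for every t ∈ FOLLOW(S) = {$}.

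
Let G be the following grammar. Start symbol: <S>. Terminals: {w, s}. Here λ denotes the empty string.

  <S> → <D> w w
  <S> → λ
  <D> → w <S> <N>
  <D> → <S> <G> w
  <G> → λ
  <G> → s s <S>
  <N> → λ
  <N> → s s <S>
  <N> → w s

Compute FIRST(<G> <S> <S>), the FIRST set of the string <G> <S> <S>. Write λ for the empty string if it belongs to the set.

FIRST(<G>) = {λ, s}
FIRST(<N>) = {λ, s, w}
FIRST(<S>) = {λ, s, w}  (via <D> w w)
FIRST(<D>) = {s, w}  (via <S> <G> w)
FIRST(<G> <S> <S>): take FIRST of each symbol in turn, carrying on past any symbol whose FIRST contains λ; result {λ, s, w}.

{λ, s, w}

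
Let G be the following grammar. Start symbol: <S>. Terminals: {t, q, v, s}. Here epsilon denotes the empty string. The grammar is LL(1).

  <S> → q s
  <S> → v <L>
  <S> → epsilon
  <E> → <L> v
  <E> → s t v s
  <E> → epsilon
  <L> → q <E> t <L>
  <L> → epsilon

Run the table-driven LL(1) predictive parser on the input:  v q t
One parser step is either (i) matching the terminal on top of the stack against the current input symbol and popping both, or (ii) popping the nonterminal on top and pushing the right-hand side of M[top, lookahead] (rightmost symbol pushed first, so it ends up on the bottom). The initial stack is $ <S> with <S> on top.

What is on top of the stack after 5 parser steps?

t

step 1: stack=$ <S>  input=v q t $  — expand <S> → v <L>
step 2: stack=$ <L> v  input=v q t $  — match v
step 3: stack=$ <L>  input=q t $  — expand <L> → q <E> t <L>
step 4: stack=$ <L> t <E> q  input=q t $  — match q
step 5: stack=$ <L> t <E>  input=t $  — expand <E> → epsilon
Stack after step 5: $ <L> t (top = t).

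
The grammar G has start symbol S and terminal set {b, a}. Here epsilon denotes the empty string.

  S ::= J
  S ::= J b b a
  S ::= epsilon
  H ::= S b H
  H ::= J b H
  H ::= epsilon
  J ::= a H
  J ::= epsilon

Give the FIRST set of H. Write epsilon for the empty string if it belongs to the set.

{epsilon, a, b}

FIRST(J) = {epsilon, a}
FIRST(S) = {epsilon, a, b}  (via J, J b b a)
FIRST(H) = {epsilon, a, b}  (via S b H, J b H)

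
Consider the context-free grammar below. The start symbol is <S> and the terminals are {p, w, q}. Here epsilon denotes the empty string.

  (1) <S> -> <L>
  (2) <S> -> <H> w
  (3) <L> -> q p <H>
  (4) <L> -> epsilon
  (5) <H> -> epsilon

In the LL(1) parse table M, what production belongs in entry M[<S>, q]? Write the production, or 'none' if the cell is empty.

FIRST(<L>) = {epsilon, q}
FIRST(<H>) = {epsilon}
FIRST(<S>) = {epsilon, q, w}  (via <L>, <H> w)
FOLLOW(<S>) includes $ since <S> is the start symbol.
FOLLOW(<S>): <S> appears on no right-hand side. Thus FOLLOW(<S>) = {$}.
For <S> -> <L>: FIRST(<L>) = {epsilon, q}, so it goes in M[<S>, t] for t ∈ {q}; since epsilon ∈ FIRST, also for every t ∈ FOLLOW(<S>) = {$}.
For <S> -> <H> w: FIRST(<H> w) = {w}, so it goes in M[<S>, t] for t ∈ {w}.

<S> -> <L>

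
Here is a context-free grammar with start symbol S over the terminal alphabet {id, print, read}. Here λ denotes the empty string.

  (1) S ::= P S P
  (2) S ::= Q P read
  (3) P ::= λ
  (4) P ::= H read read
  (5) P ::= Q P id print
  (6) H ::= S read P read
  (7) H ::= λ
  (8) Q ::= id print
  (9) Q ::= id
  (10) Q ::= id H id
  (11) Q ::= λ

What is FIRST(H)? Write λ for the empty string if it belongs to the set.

FIRST(Q): from Q::=id print we get {id}; from Q::=id we get {id}; from Q::=id H id we get {id}; from Q::=λ we get {λ}. So FIRST(Q) = {λ, id}.
FIRST(S): from S::=P S P we get {id, read}; from S::=Q P read we get {id, read}. So FIRST(S) = {id, read}.
FIRST(H): from H::=S read P read we get {id, read}; from H::=λ we get {λ}. So FIRST(H) = {λ, id, read}.
FIRST(P): from P::=λ we get {λ}; from P::=H read read we get {id, read}; from P::=Q P id print we get {id, read}. So FIRST(P) = {λ, id, read}.

{λ, id, read}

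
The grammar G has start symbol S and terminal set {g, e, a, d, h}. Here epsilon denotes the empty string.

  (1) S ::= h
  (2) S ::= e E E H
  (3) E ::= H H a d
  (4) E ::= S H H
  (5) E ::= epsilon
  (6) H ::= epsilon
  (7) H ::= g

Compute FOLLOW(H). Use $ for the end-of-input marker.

FIRST(S): from S::=h we get {h}; from S::=e E E H we get {e}. So FIRST(S) = {e, h}.
FIRST(H): from H::=epsilon we get {epsilon}; from H::=g we get {g}. So FIRST(H) = {epsilon, g}.
FIRST(E): from E::=H H a d we get {a, g}; from E::=S H H we get {e, h}; from E::=epsilon we get {epsilon}. So FIRST(E) = {epsilon, a, e, g, h}.
FOLLOW(S) includes $ since S is the start symbol.
FOLLOW(S): in E::=S H H, S is followed by H H with FIRST {epsilon, g}; in E::=S H H, the suffix after S is nullable, so FOLLOW(S) ⊇ FOLLOW(E) = {$, a, e, g, h}. Thus FOLLOW(S) = {$, a, e, g, h}.
FOLLOW(E): in S::=e E E H (occurrence 1), E is followed by E H with FIRST {epsilon, a, e, g, h}; in S::=e E E H (occurrence 1), the suffix after E is nullable, so FOLLOW(E) ⊇ FOLLOW(S) = {$, a, e, g, h}; in S::=e E E H (occurrence 2), E is followed by H with FIRST {epsilon, g}; in S::=e E E H (occurrence 2), the suffix after E is nullable, so FOLLOW(E) ⊇ FOLLOW(S) = {$, a, e, g, h}. Thus FOLLOW(E) = {$, a, e, g, h}.
FOLLOW(H): in S::=e E E H, the suffix after H is empty, so FOLLOW(H) ⊇ FOLLOW(S) = {$, a, e, g, h}; in E::=H H a d (occurrence 1), H is followed by H a d with FIRST {a, g}; in E::=H H a d (occurrence 2), H is followed by a d with FIRST {a}; in E::=S H H (occurrence 1), H is followed by H with FIRST {epsilon, g}; in E::=S H H (occurrence 1), the suffix after H is nullable, so FOLLOW(H) ⊇ FOLLOW(E) = {$, a, e, g, h}; in E::=S H H (occurrence 2), the suffix after H is empty, so FOLLOW(H) ⊇ FOLLOW(E) = {$, a, e, g, h}. Thus FOLLOW(H) = {$, a, e, g, h}.

{$, a, e, g, h}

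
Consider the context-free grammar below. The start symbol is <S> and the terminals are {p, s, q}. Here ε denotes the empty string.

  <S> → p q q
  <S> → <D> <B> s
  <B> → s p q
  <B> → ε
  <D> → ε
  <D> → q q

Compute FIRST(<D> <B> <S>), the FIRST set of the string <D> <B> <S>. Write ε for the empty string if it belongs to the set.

FIRST(<B>): from <B>→s p q we get {s}; from <B>→ε we get {ε}. So FIRST(<B>) = {ε, s}.
FIRST(<D>): from <D>→ε we get {ε}; from <D>→q q we get {q}. So FIRST(<D>) = {ε, q}.
FIRST(<S>): from <S>→p q q we get {p}; from <S>→<D> <B> s we get {q, s}. So FIRST(<S>) = {p, q, s}.
FIRST(<D> <B> <S>): take FIRST of each symbol in turn, carrying on past any symbol whose FIRST contains ε; result {p, q, s}.

{p, q, s}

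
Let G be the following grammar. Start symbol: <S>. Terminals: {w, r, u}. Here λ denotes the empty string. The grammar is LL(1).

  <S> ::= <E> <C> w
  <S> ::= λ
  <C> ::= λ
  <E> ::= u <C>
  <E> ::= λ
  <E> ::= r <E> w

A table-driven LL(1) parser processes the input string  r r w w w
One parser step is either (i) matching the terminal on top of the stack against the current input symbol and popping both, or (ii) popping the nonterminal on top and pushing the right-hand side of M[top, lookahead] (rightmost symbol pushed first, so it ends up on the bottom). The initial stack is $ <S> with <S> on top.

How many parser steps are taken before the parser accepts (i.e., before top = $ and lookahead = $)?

10

step 1: stack=$ <S>  input=r r w w w $  — expand <S> ::= <E> <C> w
step 2: stack=$ w <C> <E>  input=r r w w w $  — expand <E> ::= r <E> w
step 3: stack=$ w <C> w <E> r  input=r r w w w $  — match r
step 4: stack=$ w <C> w <E>  input=r w w w $  — expand <E> ::= r <E> w
step 5: stack=$ w <C> w w <E> r  input=r w w w $  — match r
step 6: stack=$ w <C> w w <E>  input=w w w $  — expand <E> ::= λ
step 7: stack=$ w <C> w w  input=w w w $  — match w
step 8: stack=$ w <C> w  input=w w $  — match w
step 9: stack=$ w <C>  input=w $  — expand <C> ::= λ
step 10: stack=$ w  input=w $  — match w
Accept reached after 10 steps.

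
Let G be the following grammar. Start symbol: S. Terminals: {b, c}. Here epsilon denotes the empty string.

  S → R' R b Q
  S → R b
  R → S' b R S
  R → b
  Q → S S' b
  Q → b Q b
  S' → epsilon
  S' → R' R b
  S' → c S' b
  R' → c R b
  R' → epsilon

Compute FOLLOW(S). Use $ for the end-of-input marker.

FIRST(R'): from R'→c R b we get {c}; from R'→epsilon we get {epsilon}. So FIRST(R') = {epsilon, c}.
FIRST(S): from S→R' R b Q we get {b, c}; from S→R b we get {b, c}. So FIRST(S) = {b, c}.
FIRST(Q): from Q→S S' b we get {b, c}; from Q→b Q b we get {b}. So FIRST(Q) = {b, c}.
FIRST(R): from R→S' b R S we get {b, c}; from R→b we get {b}. So FIRST(R) = {b, c}.
FIRST(S'): from S'→epsilon we get {epsilon}; from S'→R' R b we get {b, c}; from S'→c S' b we get {c}. So FIRST(S') = {epsilon, b, c}.
FOLLOW(S) includes $ since S is the start symbol.
FOLLOW(R): in S→R' R b Q, R is followed by b Q with FIRST {b}; in S→R b, R is followed by b with FIRST {b}; in R→S' b R S, R is followed by S with FIRST {b, c}; in S'→R' R b, R is followed by b with FIRST {b}; in R'→c R b, R is followed by b with FIRST {b}. Thus FOLLOW(R) = {b, c}.
FOLLOW(S): in R→S' b R S, the suffix after S is empty, so FOLLOW(S) ⊇ FOLLOW(R) = {b, c}; in Q→S S' b, S is followed by S' b with FIRST {b, c}. Thus FOLLOW(S) = {$, b, c}.
FOLLOW(Q): in S→R' R b Q, the suffix after Q is empty, so FOLLOW(Q) ⊇ FOLLOW(S) = {$, b, c}; in Q→b Q b, Q is followed by b with FIRST {b}. Thus FOLLOW(Q) = {$, b, c}.
FOLLOW(S'): in R→S' b R S, S' is followed by b R S with FIRST {b}; in Q→S S' b, S' is followed by b with FIRST {b}; in S'→c S' b, S' is followed by b with FIRST {b}. Thus FOLLOW(S') = {b}.
FOLLOW(R'): in S→R' R b Q, R' is followed by R b Q with FIRST {b, c}; in S'→R' R b, R' is followed by R b with FIRST {b, c}. Thus FOLLOW(R') = {b, c}.

{$, b, c}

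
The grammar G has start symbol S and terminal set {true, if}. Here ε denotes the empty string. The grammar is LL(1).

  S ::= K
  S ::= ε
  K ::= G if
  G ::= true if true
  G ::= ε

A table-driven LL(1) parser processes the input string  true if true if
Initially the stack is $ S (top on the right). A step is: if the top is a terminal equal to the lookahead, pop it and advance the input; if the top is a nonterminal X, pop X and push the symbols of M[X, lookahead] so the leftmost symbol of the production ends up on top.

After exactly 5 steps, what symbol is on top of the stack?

true

step 1: stack=$ S  input=true if true if $  — expand S ::= K
step 2: stack=$ K  input=true if true if $  — expand K ::= G if
step 3: stack=$ if G  input=true if true if $  — expand G ::= true if true
step 4: stack=$ if true if true  input=true if true if $  — match true
step 5: stack=$ if true if  input=if true if $  — match if
Stack after step 5: $ if true (top = true).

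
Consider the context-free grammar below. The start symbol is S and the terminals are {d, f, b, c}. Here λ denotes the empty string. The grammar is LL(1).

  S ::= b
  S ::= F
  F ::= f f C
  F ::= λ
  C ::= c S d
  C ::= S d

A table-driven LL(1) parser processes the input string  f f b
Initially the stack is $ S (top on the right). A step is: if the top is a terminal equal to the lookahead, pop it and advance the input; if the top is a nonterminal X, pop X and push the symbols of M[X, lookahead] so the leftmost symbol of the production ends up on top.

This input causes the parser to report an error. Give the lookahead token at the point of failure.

$

step 1: stack=$ S  input=f f b $  — expand S ::= F
step 2: stack=$ F  input=f f b $  — expand F ::= f f C
step 3: stack=$ C f f  input=f f b $  — match f
step 4: stack=$ C f  input=f b $  — match f
step 5: stack=$ C  input=b $  — expand C ::= S d
step 6: stack=$ d S  input=b $  — expand S ::= b
step 7: stack=$ d b  input=b $  — match b
step 8: stack=$ d  input=$  — error: top is terminal d but lookahead is $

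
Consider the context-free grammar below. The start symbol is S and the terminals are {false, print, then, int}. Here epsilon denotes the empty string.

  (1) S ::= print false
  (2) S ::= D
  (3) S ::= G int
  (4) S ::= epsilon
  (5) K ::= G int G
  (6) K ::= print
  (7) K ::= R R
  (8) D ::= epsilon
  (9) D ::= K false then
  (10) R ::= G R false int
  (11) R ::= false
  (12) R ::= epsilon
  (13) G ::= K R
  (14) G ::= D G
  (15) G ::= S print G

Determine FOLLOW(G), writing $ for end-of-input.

{false, int, print}

FIRST(S): from S::=print false we get {print}; from S::=D we get {epsilon, false, int, print}; from S::=G int we get {false, int, print}; from S::=epsilon we get {epsilon}. So FIRST(S) = {epsilon, false, int, print}.
FIRST(K): from K::=G int G we get {false, int, print}; from K::=print we get {print}; from K::=R R we get {epsilon, false, int, print}. So FIRST(K) = {epsilon, false, int, print}.
FIRST(D): from D::=epsilon we get {epsilon}; from D::=K false then we get {false, int, print}. So FIRST(D) = {epsilon, false, int, print}.
FIRST(R): from R::=G R false int we get {false, int, print}; from R::=false we get {false}; from R::=epsilon we get {epsilon}. So FIRST(R) = {epsilon, false, int, print}.
FIRST(G): from G::=K R we get {epsilon, false, int, print}; from G::=D G we get {epsilon, false, int, print}; from G::=S print G we get {false, int, print}. So FIRST(G) = {epsilon, false, int, print}.
FOLLOW(S) includes $ since S is the start symbol.
FOLLOW(S): in G::=S print G, S is followed by print G with FIRST {print}. Thus FOLLOW(S) = {$, print}.
FOLLOW(K): in D::=K false then, K is followed by false then with FIRST {false}; in G::=K R, K is followed by R with FIRST {epsilon, false, int, print}; in G::=K R, the suffix after K is nullable, so FOLLOW(K) ⊇ FOLLOW(G) = {false, int, print}. Thus FOLLOW(K) = {false, int, print}.
FOLLOW(G): in S::=G int, G is followed by int with FIRST {int}; in K::=G int G (occurrence 1), G is followed by int G with FIRST {int}; in K::=G int G (occurrence 2), the suffix after G is empty, so FOLLOW(G) ⊇ FOLLOW(K) = {false, int, print}; in R::=G R false int, G is followed by R false int with FIRST {false, int, print}; in G::=D G, the suffix after G is empty (adds nothing new); in G::=S print G, the suffix after G is empty (adds nothing new). Thus FOLLOW(G) = {false, int, print}.
FOLLOW(D): in S::=D, the suffix after D is empty, so FOLLOW(D) ⊇ FOLLOW(S) = {$, print}; in G::=D G, D is followed by G with FIRST {epsilon, false, int, print}; in G::=D G, the suffix after D is nullable, so FOLLOW(D) ⊇ FOLLOW(G) = {false, int, print}. Thus FOLLOW(D) = {$, false, int, print}.
FOLLOW(R): in K::=R R (occurrence 1), R is followed by R with FIRST {epsilon, false, int, print}; in K::=R R (occurrence 1), the suffix after R is nullable, so FOLLOW(R) ⊇ FOLLOW(K) = {false, int, print}; in K::=R R (occurrence 2), the suffix after R is empty, so FOLLOW(R) ⊇ FOLLOW(K) = {false, int, print}; in R::=G R false int, R is followed by false int with FIRST {false}; in G::=K R, the suffix after R is empty, so FOLLOW(R) ⊇ FOLLOW(G) = {false, int, print}. Thus FOLLOW(R) = {false, int, print}.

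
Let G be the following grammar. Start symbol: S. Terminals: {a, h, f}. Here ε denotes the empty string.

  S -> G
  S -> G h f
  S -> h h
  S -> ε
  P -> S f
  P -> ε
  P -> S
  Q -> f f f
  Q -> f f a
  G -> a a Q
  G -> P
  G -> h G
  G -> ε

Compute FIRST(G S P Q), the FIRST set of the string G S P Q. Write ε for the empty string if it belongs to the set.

{a, f, h}

FIRST(Q) = {f}
FIRST(S) = {ε, a, f, h}  (via G, G h f)
FIRST(P) = {ε, a, f, h}  (via S f, S)
FIRST(G) = {ε, a, f, h}  (via P)
FIRST(G S P Q): take FIRST of each symbol in turn, carrying on past any symbol whose FIRST contains ε; result {a, f, h}.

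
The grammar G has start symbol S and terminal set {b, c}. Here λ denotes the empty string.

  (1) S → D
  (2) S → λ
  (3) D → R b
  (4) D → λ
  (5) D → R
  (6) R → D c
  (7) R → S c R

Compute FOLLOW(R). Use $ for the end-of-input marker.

FIRST(S) = {λ, c}  (via D)
FIRST(D) = {λ, c}  (via R b, R)
FIRST(R) = {c}  (via D c, S c R)
FOLLOW(S) includes $ since S is the start symbol.
FOLLOW(S): in R→S c R, S is followed by c R with FIRST {c}. Thus FOLLOW(S) = {$, c}.
FOLLOW(D): in S→D, the suffix after D is empty, so FOLLOW(D) ⊇ FOLLOW(S) = {$, c}; in R→D c, D is followed by c with FIRST {c}. Thus FOLLOW(D) = {$, c}.
FOLLOW(R): in D→R b, R is followed by b with FIRST {b}; in D→R, the suffix after R is empty, so FOLLOW(R) ⊇ FOLLOW(D) = {$, c}; in R→S c R, the suffix after R is empty (adds nothing new). Thus FOLLOW(R) = {$, b, c}.

{$, b, c}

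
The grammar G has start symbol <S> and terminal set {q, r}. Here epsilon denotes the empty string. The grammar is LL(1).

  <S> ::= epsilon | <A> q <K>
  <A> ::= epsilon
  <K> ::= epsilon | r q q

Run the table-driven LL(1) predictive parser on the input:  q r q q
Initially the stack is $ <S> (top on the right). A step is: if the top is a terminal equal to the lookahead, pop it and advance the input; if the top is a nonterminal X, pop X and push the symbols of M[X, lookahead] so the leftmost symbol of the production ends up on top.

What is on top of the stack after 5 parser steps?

q

     Stack        Input      Action
  1  $ <S>        q r q q $  expand <S> ::= <A> q <K>
  2  $ <K> q <A>  q r q q $  expand <A> ::= epsilon
  3  $ <K> q      q r q q $  match q
  4  $ <K>        r q q $    expand <K> ::= r q q
  5  $ q q r      r q q $    match r
Stack after step 5: $ q q (top = q).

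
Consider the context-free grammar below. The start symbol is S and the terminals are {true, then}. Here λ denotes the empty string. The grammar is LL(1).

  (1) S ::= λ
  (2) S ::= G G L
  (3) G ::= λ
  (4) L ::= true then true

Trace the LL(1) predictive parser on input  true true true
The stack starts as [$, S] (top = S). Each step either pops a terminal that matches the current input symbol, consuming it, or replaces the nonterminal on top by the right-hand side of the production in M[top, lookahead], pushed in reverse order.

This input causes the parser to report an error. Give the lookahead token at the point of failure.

     Stack             Input             Action
  1  $ S               true true true $  expand S ::= G G L
  2  $ L G G           true true true $  expand G ::= λ
  3  $ L G             true true true $  expand G ::= λ
  4  $ L               true true true $  expand L ::= true then true
  5  $ true then true  true true true $  match true
  6  $ true then       true true $       error: top is terminal then but lookahead is true

true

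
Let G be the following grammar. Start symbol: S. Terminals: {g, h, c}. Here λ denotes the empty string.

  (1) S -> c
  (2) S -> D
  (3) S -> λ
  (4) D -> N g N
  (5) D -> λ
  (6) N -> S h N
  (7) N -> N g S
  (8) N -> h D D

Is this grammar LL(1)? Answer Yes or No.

No

FIRST(S) = {λ, c, h}
FIRST(D) = {λ, c, h}
FIRST(N) = {c, h}
FOLLOW(S) = {$, c, g, h}
FOLLOW(D) = {$, c, g, h}
FOLLOW(N) = {$, c, g, h}
Cell M[D, c] receives both D -> N g N and D -> λ — the grammar is not LL(1).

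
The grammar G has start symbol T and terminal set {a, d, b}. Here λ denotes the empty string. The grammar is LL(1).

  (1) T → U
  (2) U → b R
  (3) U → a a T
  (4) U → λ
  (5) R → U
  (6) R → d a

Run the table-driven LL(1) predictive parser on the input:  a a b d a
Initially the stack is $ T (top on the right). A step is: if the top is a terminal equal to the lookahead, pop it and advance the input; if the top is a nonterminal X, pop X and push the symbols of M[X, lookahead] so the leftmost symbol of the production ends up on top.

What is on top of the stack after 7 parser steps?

     Stack    Input        Action
  1  $ T      a a b d a $  expand T → U
  2  $ U      a a b d a $  expand U → a a T
  3  $ T a a  a a b d a $  match a
  4  $ T a    a b d a $    match a
  5  $ T      b d a $      expand T → U
  6  $ U      b d a $      expand U → b R
  7  $ R b    b d a $      match b
Stack after step 7: $ R (top = R).

R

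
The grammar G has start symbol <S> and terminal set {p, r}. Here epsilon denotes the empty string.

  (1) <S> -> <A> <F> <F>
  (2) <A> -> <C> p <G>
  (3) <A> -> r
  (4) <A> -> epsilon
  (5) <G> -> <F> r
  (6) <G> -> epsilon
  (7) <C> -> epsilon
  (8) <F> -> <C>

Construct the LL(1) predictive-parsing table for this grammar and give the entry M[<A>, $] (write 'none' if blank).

FIRST(<C>) = {epsilon}
FIRST(<A>) = {epsilon, p, r}  (via <C> p <G>)
FIRST(<F>) = {epsilon}  (via <C>)
FIRST(<S>) = {epsilon, p, r}  (via <A> <F> <F>)
FIRST(<G>) = {epsilon, r}  (via <F> r)
FOLLOW(<S>) includes $ since <S> is the start symbol.
FOLLOW(<S>): <S> appears on no right-hand side. Thus FOLLOW(<S>) = {$}.
FOLLOW(<A>): in <S>-><A> <F> <F>, <A> is followed by <F> <F> with FIRST {epsilon}; in <S>-><A> <F> <F>, the suffix after <A> is nullable, so FOLLOW(<A>) ⊇ FOLLOW(<S>) = {$}. Thus FOLLOW(<A>) = {$}.
For <A> -> <C> p <G>: FIRST(<C> p <G>) = {p}, so it goes in M[<A>, t] for t ∈ {p}.
For <A> -> r: FIRST(r) = {r}, so it goes in M[<A>, t] for t ∈ {r}.
For <A> -> epsilon: FIRST(epsilon) = {epsilon}, so it goes in M[<A>, t] for t ∈ {}; since epsilon ∈ FIRST, also for every t ∈ FOLLOW(<A>) = {$}.

<A> -> epsilon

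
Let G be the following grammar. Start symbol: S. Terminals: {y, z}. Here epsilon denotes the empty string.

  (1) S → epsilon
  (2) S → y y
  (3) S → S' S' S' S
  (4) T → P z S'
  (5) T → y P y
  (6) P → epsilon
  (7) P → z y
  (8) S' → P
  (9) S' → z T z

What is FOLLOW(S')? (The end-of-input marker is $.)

FIRST(P): from P→epsilon we get {epsilon}; from P→z y we get {z}. So FIRST(P) = {epsilon, z}.
FIRST(T): from T→P z S' we get {z}; from T→y P y we get {y}. So FIRST(T) = {y, z}.
FIRST(S'): from S'→P we get {epsilon, z}; from S'→z T z we get {z}. So FIRST(S') = {epsilon, z}.
FIRST(S): from S→epsilon we get {epsilon}; from S→y y we get {y}; from S→S' S' S' S we get {epsilon, y, z}. So FIRST(S) = {epsilon, y, z}.
FOLLOW(S) includes $ since S is the start symbol.
FOLLOW(S): in S→S' S' S' S, the suffix after S is empty (adds nothing new). Thus FOLLOW(S) = {$}.
FOLLOW(T): in S'→z T z, T is followed by z with FIRST {z}. Thus FOLLOW(T) = {z}.
FOLLOW(S'): in S→S' S' S' S (occurrence 1), S' is followed by S' S' S with FIRST {epsilon, y, z}; in S→S' S' S' S (occurrence 1), the suffix after S' is nullable, so FOLLOW(S') ⊇ FOLLOW(S) = {$}; in S→S' S' S' S (occurrence 2), S' is followed by S' S with FIRST {epsilon, y, z}; in S→S' S' S' S (occurrence 2), the suffix after S' is nullable, so FOLLOW(S') ⊇ FOLLOW(S) = {$}; in S→S' S' S' S (occurrence 3), S' is followed by S with FIRST {epsilon, y, z}; in S→S' S' S' S (occurrence 3), the suffix after S' is nullable, so FOLLOW(S') ⊇ FOLLOW(S) = {$}; in T→P z S', the suffix after S' is empty, so FOLLOW(S') ⊇ FOLLOW(T) = {z}. Thus FOLLOW(S') = {$, y, z}.
FOLLOW(P): in T→P z S', P is followed by z S' with FIRST {z}; in T→y P y, P is followed by y with FIRST {y}; in S'→P, the suffix after P is empty, so FOLLOW(P) ⊇ FOLLOW(S') = {$, y, z}. Thus FOLLOW(P) = {$, y, z}.

{$, y, z}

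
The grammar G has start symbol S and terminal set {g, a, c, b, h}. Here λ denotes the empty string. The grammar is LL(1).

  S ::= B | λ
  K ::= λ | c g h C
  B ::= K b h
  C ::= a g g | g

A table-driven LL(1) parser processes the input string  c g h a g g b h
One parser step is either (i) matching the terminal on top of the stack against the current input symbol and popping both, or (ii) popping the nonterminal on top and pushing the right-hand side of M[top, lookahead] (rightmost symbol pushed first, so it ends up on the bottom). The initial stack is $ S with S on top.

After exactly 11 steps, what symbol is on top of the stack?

h

      Stack          Input              Action
   1  $ S            c g h a g g b h $  expand S ::= B
   2  $ B            c g h a g g b h $  expand B ::= K b h
   3  $ h b K        c g h a g g b h $  expand K ::= c g h C
   4  $ h b C h g c  c g h a g g b h $  match c
   5  $ h b C h g    g h a g g b h $    match g
   6  $ h b C h      h a g g b h $      match h
   7  $ h b C        a g g b h $        expand C ::= a g g
   8  $ h b g g a    a g g b h $        match a
   9  $ h b g g      g g b h $          match g
  10  $ h b g        g b h $            match g
  11  $ h b          b h $              match b
Stack after step 11: $ h (top = h).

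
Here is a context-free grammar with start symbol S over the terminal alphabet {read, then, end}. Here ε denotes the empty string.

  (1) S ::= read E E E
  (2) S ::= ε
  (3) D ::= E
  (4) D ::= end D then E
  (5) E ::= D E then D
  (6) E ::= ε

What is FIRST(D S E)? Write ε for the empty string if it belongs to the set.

FIRST(S): from S::=read E E E we get {read}; from S::=ε we get {ε}. So FIRST(S) = {ε, read}.
FIRST(D): from D::=E we get {ε, end, then}; from D::=end D then E we get {end}. So FIRST(D) = {ε, end, then}.
FIRST(E): from E::=D E then D we get {end, then}; from E::=ε we get {ε}. So FIRST(E) = {ε, end, then}.
FIRST(D S E): take FIRST of each symbol in turn, carrying on past any symbol whose FIRST contains ε; result {ε, end, read, then}.

{ε, end, read, then}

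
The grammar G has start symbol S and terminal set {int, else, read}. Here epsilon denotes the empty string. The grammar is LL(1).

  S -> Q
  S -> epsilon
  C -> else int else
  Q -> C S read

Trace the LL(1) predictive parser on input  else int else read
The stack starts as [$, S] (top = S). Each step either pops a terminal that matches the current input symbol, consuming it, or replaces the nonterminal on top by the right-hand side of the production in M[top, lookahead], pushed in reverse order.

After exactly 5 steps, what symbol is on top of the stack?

     Stack                   Input                 Action
  1  $ S                     else int else read $  expand S -> Q
  2  $ Q                     else int else read $  expand Q -> C S read
  3  $ read S C              else int else read $  expand C -> else int else
  4  $ read S else int else  else int else read $  match else
  5  $ read S else int       int else read $       match int
Stack after step 5: $ read S else (top = else).

else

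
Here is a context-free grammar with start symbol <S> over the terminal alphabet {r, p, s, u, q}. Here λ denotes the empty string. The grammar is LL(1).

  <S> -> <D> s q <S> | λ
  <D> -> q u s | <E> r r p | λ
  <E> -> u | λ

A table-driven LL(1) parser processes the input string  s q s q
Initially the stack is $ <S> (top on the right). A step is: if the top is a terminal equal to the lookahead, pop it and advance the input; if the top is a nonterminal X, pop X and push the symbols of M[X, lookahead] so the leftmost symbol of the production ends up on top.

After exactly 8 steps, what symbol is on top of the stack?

     Stack          Input      Action
  1  $ <S>          s q s q $  expand <S> -> <D> s q <S>
  2  $ <S> q s <D>  s q s q $  expand <D> -> λ
  3  $ <S> q s      s q s q $  match s
  4  $ <S> q        q s q $    match q
  5  $ <S>          s q $      expand <S> -> <D> s q <S>
  6  $ <S> q s <D>  s q $      expand <D> -> λ
  7  $ <S> q s      s q $      match s
  8  $ <S> q        q $        match q
Stack after step 8: $ <S> (top = <S>).

<S>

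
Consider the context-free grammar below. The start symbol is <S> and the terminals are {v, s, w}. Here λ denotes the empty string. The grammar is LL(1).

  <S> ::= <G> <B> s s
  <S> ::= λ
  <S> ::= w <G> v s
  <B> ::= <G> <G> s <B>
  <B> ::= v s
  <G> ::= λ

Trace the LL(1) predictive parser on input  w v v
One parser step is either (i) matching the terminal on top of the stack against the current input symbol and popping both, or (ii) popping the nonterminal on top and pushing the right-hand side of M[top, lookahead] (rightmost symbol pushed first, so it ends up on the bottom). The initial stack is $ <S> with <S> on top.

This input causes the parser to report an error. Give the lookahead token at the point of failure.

v

step 1: stack=$ <S>  input=w v v $  — expand <S> ::= w <G> v s
step 2: stack=$ s v <G> w  input=w v v $  — match w
step 3: stack=$ s v <G>  input=v v $  — expand <G> ::= λ
step 4: stack=$ s v  input=v v $  — match v
step 5: stack=$ s  input=v $  — error: top is terminal s but lookahead is v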